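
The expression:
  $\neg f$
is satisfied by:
  {f: False}


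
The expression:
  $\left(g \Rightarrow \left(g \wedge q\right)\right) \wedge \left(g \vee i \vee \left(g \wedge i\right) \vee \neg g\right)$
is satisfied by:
  {q: True, g: False}
  {g: False, q: False}
  {g: True, q: True}


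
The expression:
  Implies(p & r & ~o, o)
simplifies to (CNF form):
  o | ~p | ~r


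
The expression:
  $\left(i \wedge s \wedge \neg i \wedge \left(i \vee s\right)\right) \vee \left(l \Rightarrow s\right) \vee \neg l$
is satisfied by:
  {s: True, l: False}
  {l: False, s: False}
  {l: True, s: True}


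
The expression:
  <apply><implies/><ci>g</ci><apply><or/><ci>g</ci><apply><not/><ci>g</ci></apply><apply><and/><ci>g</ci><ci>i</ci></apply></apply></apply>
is always true.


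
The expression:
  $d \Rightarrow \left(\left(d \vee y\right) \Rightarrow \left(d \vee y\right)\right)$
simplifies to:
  $\text{True}$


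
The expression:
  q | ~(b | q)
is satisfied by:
  {q: True, b: False}
  {b: False, q: False}
  {b: True, q: True}


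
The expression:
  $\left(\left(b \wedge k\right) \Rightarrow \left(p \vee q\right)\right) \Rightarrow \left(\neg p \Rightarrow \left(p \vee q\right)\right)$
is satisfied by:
  {k: True, q: True, p: True, b: True}
  {k: True, q: True, p: True, b: False}
  {q: True, p: True, b: True, k: False}
  {q: True, p: True, b: False, k: False}
  {k: True, q: True, b: True, p: False}
  {k: True, q: True, b: False, p: False}
  {q: True, b: True, p: False, k: False}
  {q: True, b: False, p: False, k: False}
  {k: True, p: True, b: True, q: False}
  {k: True, p: True, b: False, q: False}
  {p: True, b: True, q: False, k: False}
  {p: True, q: False, b: False, k: False}
  {k: True, b: True, q: False, p: False}


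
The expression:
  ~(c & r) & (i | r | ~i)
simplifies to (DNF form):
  ~c | ~r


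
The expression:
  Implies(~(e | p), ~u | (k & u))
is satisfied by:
  {k: True, e: True, p: True, u: False}
  {k: True, e: True, u: False, p: False}
  {k: True, p: True, u: False, e: False}
  {k: True, u: False, p: False, e: False}
  {e: True, p: True, u: False, k: False}
  {e: True, u: False, p: False, k: False}
  {p: True, e: False, u: False, k: False}
  {e: False, u: False, p: False, k: False}
  {e: True, k: True, u: True, p: True}
  {e: True, k: True, u: True, p: False}
  {k: True, u: True, p: True, e: False}
  {k: True, u: True, e: False, p: False}
  {p: True, u: True, e: True, k: False}
  {u: True, e: True, k: False, p: False}
  {u: True, p: True, k: False, e: False}


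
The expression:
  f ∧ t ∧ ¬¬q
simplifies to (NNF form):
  f ∧ q ∧ t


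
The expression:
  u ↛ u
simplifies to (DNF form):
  False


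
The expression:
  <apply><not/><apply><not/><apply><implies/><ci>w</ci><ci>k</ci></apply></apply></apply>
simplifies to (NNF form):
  <apply><or/><ci>k</ci><apply><not/><ci>w</ci></apply></apply>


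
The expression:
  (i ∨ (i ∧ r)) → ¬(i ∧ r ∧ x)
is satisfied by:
  {x: False, i: False, r: False}
  {r: True, x: False, i: False}
  {i: True, x: False, r: False}
  {r: True, i: True, x: False}
  {x: True, r: False, i: False}
  {r: True, x: True, i: False}
  {i: True, x: True, r: False}


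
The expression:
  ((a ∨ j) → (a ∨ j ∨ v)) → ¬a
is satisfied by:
  {a: False}


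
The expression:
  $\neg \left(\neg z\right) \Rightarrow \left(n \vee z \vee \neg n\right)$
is always true.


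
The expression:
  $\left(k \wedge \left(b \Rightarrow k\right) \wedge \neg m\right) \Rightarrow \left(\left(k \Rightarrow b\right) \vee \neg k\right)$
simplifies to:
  $b \vee m \vee \neg k$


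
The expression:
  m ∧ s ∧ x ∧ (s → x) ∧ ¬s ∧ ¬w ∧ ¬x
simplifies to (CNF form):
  False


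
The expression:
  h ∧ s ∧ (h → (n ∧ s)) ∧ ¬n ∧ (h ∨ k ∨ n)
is never true.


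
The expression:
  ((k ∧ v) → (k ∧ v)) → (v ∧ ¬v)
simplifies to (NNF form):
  False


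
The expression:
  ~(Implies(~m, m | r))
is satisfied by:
  {r: False, m: False}


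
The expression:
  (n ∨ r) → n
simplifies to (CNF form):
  n ∨ ¬r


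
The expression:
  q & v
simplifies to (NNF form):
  q & v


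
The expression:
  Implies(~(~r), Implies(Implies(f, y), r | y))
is always true.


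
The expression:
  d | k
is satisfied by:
  {d: True, k: True}
  {d: True, k: False}
  {k: True, d: False}


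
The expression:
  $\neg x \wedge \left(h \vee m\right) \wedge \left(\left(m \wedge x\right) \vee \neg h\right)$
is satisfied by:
  {m: True, x: False, h: False}


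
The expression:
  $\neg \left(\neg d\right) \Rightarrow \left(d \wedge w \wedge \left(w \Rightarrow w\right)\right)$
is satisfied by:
  {w: True, d: False}
  {d: False, w: False}
  {d: True, w: True}


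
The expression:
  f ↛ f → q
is always true.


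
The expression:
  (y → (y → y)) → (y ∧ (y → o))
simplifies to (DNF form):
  o ∧ y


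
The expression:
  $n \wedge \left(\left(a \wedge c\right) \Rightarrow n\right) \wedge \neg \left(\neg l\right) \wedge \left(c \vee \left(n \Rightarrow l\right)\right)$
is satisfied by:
  {n: True, l: True}


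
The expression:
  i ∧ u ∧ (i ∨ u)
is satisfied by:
  {i: True, u: True}


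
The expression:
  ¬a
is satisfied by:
  {a: False}


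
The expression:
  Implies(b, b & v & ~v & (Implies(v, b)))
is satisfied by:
  {b: False}


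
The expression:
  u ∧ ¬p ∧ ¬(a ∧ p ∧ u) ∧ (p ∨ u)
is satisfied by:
  {u: True, p: False}


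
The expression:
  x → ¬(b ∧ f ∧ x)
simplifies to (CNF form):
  ¬b ∨ ¬f ∨ ¬x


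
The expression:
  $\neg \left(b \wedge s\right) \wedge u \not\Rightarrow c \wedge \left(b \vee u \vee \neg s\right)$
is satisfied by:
  {u: True, s: False, b: False, c: False}
  {u: True, b: True, s: False, c: False}
  {u: True, s: True, b: False, c: False}


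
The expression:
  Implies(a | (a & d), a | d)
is always true.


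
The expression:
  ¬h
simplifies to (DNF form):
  ¬h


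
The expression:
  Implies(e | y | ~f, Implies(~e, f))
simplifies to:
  e | f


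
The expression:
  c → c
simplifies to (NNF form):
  True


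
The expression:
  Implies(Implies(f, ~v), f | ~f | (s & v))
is always true.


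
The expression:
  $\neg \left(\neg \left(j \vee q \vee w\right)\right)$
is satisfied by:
  {q: True, w: True, j: True}
  {q: True, w: True, j: False}
  {q: True, j: True, w: False}
  {q: True, j: False, w: False}
  {w: True, j: True, q: False}
  {w: True, j: False, q: False}
  {j: True, w: False, q: False}


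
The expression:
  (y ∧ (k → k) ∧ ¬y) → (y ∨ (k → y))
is always true.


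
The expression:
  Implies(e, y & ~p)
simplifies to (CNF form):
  (y | ~e) & (~e | ~p)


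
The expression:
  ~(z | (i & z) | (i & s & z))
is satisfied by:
  {z: False}


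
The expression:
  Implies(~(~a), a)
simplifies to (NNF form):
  True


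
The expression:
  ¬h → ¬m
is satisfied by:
  {h: True, m: False}
  {m: False, h: False}
  {m: True, h: True}


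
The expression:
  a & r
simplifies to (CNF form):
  a & r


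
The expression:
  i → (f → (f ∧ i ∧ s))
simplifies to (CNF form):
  s ∨ ¬f ∨ ¬i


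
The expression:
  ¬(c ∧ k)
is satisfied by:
  {k: False, c: False}
  {c: True, k: False}
  {k: True, c: False}


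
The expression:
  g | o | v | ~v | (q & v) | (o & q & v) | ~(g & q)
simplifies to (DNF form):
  True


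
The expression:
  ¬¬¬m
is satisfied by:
  {m: False}


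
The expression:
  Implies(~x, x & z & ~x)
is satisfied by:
  {x: True}


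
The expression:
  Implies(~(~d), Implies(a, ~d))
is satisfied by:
  {d: False, a: False}
  {a: True, d: False}
  {d: True, a: False}


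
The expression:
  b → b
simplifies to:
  True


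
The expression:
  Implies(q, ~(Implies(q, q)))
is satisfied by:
  {q: False}


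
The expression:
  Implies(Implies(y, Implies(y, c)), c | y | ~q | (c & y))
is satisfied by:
  {y: True, c: True, q: False}
  {y: True, c: False, q: False}
  {c: True, y: False, q: False}
  {y: False, c: False, q: False}
  {y: True, q: True, c: True}
  {y: True, q: True, c: False}
  {q: True, c: True, y: False}


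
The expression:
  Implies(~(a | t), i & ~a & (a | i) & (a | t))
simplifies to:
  a | t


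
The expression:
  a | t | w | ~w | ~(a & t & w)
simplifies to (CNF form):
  True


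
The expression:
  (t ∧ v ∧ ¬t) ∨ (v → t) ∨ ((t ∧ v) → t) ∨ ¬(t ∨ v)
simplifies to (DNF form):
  True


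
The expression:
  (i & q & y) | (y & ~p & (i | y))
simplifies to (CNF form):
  y & (i | ~p) & (q | ~p)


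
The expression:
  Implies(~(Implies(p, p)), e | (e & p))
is always true.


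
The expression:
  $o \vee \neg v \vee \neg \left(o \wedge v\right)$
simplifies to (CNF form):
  $\text{True}$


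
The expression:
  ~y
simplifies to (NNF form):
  ~y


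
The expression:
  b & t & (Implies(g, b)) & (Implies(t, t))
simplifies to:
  b & t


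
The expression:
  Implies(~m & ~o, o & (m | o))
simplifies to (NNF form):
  m | o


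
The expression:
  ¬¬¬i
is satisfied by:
  {i: False}


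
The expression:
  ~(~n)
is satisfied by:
  {n: True}


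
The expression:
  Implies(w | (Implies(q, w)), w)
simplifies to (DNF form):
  q | w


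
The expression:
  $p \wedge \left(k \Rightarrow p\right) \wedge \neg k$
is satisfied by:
  {p: True, k: False}


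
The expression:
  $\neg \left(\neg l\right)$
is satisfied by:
  {l: True}


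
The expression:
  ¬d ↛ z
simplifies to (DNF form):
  ¬d ∧ ¬z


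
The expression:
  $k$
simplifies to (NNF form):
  $k$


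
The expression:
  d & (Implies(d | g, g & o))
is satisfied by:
  {g: True, d: True, o: True}


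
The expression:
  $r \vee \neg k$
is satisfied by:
  {r: True, k: False}
  {k: False, r: False}
  {k: True, r: True}


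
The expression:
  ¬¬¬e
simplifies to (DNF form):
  ¬e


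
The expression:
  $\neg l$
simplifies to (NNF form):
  $\neg l$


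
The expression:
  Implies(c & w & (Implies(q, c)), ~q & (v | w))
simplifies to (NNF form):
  ~c | ~q | ~w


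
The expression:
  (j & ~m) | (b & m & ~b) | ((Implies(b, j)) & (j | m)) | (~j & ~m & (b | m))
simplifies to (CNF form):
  (b | j | m) & (b | j | ~b) & (j | m | ~m) & (j | ~b | ~m)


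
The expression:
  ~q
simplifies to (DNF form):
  ~q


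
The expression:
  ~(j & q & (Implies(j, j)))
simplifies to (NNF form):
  ~j | ~q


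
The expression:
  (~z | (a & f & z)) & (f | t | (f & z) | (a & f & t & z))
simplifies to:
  (a & f) | (f & ~z) | (t & ~z)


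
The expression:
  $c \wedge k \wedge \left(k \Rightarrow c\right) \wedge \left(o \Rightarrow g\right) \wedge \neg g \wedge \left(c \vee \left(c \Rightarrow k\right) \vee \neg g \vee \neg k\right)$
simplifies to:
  $c \wedge k \wedge \neg g \wedge \neg o$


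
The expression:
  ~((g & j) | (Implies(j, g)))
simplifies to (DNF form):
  j & ~g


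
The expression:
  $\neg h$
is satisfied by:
  {h: False}


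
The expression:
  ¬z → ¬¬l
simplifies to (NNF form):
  l ∨ z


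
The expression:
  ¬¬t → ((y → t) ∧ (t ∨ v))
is always true.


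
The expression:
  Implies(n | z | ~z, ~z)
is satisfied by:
  {z: False}


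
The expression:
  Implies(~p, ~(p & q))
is always true.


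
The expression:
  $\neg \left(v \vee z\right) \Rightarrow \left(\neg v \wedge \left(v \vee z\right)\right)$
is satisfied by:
  {z: True, v: True}
  {z: True, v: False}
  {v: True, z: False}


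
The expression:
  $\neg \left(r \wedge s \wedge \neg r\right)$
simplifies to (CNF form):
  $\text{True}$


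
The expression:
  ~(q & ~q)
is always true.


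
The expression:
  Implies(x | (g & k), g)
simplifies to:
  g | ~x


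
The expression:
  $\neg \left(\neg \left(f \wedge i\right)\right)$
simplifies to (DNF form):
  $f \wedge i$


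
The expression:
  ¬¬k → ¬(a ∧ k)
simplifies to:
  ¬a ∨ ¬k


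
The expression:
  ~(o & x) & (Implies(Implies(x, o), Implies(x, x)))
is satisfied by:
  {o: False, x: False}
  {x: True, o: False}
  {o: True, x: False}


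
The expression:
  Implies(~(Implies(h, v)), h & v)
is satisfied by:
  {v: True, h: False}
  {h: False, v: False}
  {h: True, v: True}


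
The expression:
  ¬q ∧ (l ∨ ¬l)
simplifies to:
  ¬q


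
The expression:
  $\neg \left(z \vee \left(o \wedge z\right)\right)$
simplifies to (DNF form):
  $\neg z$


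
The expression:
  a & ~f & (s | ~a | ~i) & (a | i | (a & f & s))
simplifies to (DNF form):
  (a & s & ~f) | (a & ~f & ~i)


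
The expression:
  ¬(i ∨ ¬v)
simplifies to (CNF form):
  v ∧ ¬i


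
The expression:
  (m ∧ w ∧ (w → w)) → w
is always true.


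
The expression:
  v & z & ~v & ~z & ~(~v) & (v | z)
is never true.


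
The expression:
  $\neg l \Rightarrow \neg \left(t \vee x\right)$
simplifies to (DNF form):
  $l \vee \left(\neg t \wedge \neg x\right)$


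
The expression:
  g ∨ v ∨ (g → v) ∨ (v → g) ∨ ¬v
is always true.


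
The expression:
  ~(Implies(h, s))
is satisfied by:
  {h: True, s: False}


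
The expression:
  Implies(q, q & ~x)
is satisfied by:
  {q: False, x: False}
  {x: True, q: False}
  {q: True, x: False}


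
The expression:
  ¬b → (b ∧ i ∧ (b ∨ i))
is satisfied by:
  {b: True}


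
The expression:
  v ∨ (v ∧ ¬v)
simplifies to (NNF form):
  v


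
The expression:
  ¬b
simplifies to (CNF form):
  ¬b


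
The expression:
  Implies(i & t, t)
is always true.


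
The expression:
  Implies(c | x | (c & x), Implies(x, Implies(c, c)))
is always true.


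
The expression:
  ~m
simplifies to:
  ~m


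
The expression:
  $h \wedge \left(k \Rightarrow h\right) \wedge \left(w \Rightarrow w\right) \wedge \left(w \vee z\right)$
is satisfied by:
  {z: True, w: True, h: True}
  {z: True, h: True, w: False}
  {w: True, h: True, z: False}


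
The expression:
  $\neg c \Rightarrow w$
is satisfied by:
  {c: True, w: True}
  {c: True, w: False}
  {w: True, c: False}


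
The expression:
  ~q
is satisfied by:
  {q: False}


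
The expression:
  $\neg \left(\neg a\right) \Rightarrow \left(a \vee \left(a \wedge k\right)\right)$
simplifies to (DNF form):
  $\text{True}$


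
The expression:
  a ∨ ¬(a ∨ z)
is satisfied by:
  {a: True, z: False}
  {z: False, a: False}
  {z: True, a: True}


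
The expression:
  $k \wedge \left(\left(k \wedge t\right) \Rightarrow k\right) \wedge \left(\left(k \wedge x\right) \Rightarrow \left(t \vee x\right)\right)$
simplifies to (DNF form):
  $k$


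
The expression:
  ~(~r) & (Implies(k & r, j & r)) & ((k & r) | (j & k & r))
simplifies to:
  j & k & r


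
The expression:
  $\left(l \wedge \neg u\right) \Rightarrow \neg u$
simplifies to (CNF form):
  $\text{True}$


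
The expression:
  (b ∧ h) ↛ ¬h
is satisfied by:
  {h: True, b: True}


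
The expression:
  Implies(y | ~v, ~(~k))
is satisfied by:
  {k: True, v: True, y: False}
  {k: True, y: False, v: False}
  {k: True, v: True, y: True}
  {k: True, y: True, v: False}
  {v: True, y: False, k: False}


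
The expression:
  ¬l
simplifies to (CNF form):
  ¬l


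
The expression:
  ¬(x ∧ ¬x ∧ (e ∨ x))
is always true.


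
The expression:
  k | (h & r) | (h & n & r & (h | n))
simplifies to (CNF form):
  (h | k) & (k | r)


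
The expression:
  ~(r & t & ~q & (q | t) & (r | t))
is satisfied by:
  {q: True, t: False, r: False}
  {t: False, r: False, q: False}
  {r: True, q: True, t: False}
  {r: True, t: False, q: False}
  {q: True, t: True, r: False}
  {t: True, q: False, r: False}
  {r: True, t: True, q: True}


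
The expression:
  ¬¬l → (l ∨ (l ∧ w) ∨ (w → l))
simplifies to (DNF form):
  True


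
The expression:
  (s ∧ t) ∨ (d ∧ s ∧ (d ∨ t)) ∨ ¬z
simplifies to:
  (d ∧ s) ∨ (s ∧ t) ∨ ¬z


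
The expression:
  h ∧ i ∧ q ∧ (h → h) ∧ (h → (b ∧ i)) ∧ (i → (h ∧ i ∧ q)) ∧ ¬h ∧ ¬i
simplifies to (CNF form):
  False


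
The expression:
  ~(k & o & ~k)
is always true.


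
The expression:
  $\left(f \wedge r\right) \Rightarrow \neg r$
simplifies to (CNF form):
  $\neg f \vee \neg r$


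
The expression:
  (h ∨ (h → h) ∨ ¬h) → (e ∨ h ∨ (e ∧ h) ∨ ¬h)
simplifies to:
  True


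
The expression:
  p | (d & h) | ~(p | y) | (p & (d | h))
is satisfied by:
  {d: True, p: True, h: True, y: False}
  {d: True, p: True, h: False, y: False}
  {p: True, h: True, d: False, y: False}
  {p: True, d: False, h: False, y: False}
  {d: True, h: True, p: False, y: False}
  {d: True, h: False, p: False, y: False}
  {h: True, d: False, p: False, y: False}
  {d: False, h: False, p: False, y: False}
  {d: True, y: True, p: True, h: True}
  {d: True, y: True, p: True, h: False}
  {y: True, p: True, h: True, d: False}
  {y: True, p: True, h: False, d: False}
  {y: True, d: True, h: True, p: False}


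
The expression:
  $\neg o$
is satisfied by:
  {o: False}


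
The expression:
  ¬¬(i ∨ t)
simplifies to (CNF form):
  i ∨ t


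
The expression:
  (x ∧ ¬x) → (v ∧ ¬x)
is always true.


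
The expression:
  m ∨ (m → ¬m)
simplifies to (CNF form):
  True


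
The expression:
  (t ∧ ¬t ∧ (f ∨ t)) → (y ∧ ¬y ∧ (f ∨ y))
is always true.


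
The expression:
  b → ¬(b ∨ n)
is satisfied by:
  {b: False}


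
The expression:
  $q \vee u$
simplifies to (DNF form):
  $q \vee u$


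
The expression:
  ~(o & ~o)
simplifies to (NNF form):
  True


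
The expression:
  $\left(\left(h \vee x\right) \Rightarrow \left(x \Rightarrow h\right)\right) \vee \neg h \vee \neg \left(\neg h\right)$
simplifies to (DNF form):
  $\text{True}$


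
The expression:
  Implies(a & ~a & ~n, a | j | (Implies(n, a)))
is always true.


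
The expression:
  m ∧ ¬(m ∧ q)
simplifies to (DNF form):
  m ∧ ¬q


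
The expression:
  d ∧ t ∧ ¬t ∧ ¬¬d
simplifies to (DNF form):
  False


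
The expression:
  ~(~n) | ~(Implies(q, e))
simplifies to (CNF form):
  (n | q) & (n | ~e)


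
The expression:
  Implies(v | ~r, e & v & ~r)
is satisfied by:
  {r: True, e: True, v: False}
  {r: True, v: False, e: False}
  {e: True, v: True, r: False}


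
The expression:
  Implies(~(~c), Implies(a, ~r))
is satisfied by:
  {c: False, a: False, r: False}
  {r: True, c: False, a: False}
  {a: True, c: False, r: False}
  {r: True, a: True, c: False}
  {c: True, r: False, a: False}
  {r: True, c: True, a: False}
  {a: True, c: True, r: False}


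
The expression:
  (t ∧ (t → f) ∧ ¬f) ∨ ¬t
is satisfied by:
  {t: False}


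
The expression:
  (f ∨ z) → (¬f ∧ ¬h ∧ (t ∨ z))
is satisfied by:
  {h: False, f: False, z: False}
  {z: True, h: False, f: False}
  {h: True, z: False, f: False}


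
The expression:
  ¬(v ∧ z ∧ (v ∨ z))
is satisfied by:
  {v: False, z: False}
  {z: True, v: False}
  {v: True, z: False}


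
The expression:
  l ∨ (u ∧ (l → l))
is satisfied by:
  {l: True, u: True}
  {l: True, u: False}
  {u: True, l: False}


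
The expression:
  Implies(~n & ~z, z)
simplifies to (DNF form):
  n | z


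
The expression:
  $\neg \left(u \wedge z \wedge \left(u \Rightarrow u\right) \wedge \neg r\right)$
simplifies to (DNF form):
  $r \vee \neg u \vee \neg z$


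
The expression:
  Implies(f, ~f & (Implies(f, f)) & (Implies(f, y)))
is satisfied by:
  {f: False}


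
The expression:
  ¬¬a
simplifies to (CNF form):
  a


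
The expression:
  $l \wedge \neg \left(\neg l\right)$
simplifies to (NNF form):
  $l$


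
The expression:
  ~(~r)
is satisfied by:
  {r: True}


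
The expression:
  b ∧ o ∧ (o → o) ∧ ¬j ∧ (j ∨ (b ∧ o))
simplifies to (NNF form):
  b ∧ o ∧ ¬j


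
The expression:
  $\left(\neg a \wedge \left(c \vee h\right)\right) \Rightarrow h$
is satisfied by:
  {h: True, a: True, c: False}
  {h: True, c: False, a: False}
  {a: True, c: False, h: False}
  {a: False, c: False, h: False}
  {h: True, a: True, c: True}
  {h: True, c: True, a: False}
  {a: True, c: True, h: False}


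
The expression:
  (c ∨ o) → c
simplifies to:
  c ∨ ¬o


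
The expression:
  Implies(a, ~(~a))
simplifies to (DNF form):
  True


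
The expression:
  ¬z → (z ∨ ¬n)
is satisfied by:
  {z: True, n: False}
  {n: False, z: False}
  {n: True, z: True}


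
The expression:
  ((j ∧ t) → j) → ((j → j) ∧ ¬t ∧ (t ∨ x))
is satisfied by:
  {x: True, t: False}


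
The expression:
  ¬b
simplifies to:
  ¬b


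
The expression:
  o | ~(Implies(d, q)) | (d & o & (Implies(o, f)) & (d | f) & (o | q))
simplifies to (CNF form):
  (d | o) & (o | ~q)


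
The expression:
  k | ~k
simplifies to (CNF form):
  True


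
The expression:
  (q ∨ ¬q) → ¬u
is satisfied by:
  {u: False}


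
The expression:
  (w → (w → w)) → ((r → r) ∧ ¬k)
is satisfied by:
  {k: False}


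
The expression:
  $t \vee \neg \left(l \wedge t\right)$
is always true.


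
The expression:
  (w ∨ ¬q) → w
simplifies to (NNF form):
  q ∨ w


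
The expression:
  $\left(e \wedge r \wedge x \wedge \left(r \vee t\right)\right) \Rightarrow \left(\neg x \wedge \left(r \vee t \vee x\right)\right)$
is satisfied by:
  {e: False, x: False, r: False}
  {r: True, e: False, x: False}
  {x: True, e: False, r: False}
  {r: True, x: True, e: False}
  {e: True, r: False, x: False}
  {r: True, e: True, x: False}
  {x: True, e: True, r: False}


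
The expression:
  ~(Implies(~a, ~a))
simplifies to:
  False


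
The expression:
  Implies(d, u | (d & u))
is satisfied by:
  {u: True, d: False}
  {d: False, u: False}
  {d: True, u: True}


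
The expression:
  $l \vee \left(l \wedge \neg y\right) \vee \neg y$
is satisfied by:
  {l: True, y: False}
  {y: False, l: False}
  {y: True, l: True}


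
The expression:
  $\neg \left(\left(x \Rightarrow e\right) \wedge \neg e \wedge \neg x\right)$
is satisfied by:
  {x: True, e: True}
  {x: True, e: False}
  {e: True, x: False}


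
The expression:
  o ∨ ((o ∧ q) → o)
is always true.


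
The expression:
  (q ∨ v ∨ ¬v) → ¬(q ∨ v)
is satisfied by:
  {q: False, v: False}


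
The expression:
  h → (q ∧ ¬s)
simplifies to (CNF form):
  (q ∨ ¬h) ∧ (¬h ∨ ¬s)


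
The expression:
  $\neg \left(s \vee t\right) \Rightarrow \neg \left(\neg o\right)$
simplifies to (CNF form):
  $o \vee s \vee t$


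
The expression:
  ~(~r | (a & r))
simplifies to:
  r & ~a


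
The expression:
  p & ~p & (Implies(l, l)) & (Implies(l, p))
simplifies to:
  False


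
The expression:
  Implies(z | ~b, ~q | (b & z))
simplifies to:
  b | ~q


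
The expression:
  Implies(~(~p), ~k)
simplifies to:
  ~k | ~p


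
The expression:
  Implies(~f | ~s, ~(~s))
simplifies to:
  s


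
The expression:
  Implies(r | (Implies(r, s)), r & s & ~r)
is never true.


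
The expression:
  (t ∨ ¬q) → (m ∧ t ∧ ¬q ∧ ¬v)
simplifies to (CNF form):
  (m ∨ q) ∧ (q ∨ t) ∧ (q ∨ ¬v) ∧ (¬q ∨ ¬t)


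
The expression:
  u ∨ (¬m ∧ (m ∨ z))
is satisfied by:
  {u: True, z: True, m: False}
  {u: True, z: False, m: False}
  {u: True, m: True, z: True}
  {u: True, m: True, z: False}
  {z: True, m: False, u: False}


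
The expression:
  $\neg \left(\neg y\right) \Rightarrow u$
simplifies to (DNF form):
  $u \vee \neg y$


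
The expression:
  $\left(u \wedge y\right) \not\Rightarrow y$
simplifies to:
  $\text{False}$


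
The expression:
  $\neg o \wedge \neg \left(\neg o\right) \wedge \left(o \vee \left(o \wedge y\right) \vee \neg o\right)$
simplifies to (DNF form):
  $\text{False}$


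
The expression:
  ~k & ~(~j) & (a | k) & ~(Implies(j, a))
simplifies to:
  False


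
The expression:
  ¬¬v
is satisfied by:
  {v: True}


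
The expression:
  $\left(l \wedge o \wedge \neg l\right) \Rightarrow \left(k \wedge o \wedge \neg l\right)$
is always true.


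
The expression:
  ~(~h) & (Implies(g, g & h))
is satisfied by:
  {h: True}


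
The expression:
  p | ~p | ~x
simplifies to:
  True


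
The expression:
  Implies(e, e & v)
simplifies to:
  v | ~e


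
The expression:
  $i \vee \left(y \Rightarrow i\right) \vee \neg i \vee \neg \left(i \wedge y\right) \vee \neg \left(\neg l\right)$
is always true.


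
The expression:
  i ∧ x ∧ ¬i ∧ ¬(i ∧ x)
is never true.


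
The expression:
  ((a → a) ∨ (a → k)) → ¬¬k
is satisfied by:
  {k: True}


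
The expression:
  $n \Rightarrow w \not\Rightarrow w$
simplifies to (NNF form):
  $\neg n$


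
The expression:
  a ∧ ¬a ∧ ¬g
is never true.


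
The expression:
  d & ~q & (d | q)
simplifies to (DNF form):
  d & ~q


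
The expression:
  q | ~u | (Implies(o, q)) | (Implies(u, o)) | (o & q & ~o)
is always true.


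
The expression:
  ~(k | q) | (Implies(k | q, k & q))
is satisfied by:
  {k: False, q: False}
  {q: True, k: True}


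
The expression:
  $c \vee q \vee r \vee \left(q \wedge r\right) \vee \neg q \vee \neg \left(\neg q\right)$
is always true.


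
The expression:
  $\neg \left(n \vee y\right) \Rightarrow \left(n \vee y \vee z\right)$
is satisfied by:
  {n: True, y: True, z: True}
  {n: True, y: True, z: False}
  {n: True, z: True, y: False}
  {n: True, z: False, y: False}
  {y: True, z: True, n: False}
  {y: True, z: False, n: False}
  {z: True, y: False, n: False}


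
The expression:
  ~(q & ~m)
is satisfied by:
  {m: True, q: False}
  {q: False, m: False}
  {q: True, m: True}


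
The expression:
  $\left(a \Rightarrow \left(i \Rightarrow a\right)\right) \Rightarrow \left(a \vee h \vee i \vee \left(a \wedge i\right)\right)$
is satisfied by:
  {i: True, a: True, h: True}
  {i: True, a: True, h: False}
  {i: True, h: True, a: False}
  {i: True, h: False, a: False}
  {a: True, h: True, i: False}
  {a: True, h: False, i: False}
  {h: True, a: False, i: False}


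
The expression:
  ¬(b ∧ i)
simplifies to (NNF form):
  ¬b ∨ ¬i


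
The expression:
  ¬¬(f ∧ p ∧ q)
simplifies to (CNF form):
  f ∧ p ∧ q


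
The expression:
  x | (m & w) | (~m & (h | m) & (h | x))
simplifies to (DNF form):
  x | (m & w) | (h & ~m)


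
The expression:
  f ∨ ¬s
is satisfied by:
  {f: True, s: False}
  {s: False, f: False}
  {s: True, f: True}


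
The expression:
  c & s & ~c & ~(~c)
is never true.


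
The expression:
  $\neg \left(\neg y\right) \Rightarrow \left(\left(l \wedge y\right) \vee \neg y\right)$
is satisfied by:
  {l: True, y: False}
  {y: False, l: False}
  {y: True, l: True}


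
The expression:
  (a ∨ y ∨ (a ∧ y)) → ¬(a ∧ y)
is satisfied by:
  {y: False, a: False}
  {a: True, y: False}
  {y: True, a: False}


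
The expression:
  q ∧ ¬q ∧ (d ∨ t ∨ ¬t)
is never true.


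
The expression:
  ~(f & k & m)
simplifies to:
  ~f | ~k | ~m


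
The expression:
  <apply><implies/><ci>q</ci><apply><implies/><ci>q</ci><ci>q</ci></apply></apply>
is always true.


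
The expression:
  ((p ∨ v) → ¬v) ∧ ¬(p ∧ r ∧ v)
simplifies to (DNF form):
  ¬v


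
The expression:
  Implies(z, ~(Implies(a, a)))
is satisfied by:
  {z: False}


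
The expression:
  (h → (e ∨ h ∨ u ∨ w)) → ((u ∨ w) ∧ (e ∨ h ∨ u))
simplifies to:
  u ∨ (e ∧ w) ∨ (h ∧ w)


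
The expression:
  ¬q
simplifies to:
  ¬q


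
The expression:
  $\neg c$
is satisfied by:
  {c: False}


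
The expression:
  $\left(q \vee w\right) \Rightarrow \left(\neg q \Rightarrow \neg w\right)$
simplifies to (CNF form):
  $q \vee \neg w$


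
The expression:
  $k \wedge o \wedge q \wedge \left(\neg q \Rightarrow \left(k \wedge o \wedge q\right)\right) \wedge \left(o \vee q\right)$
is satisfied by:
  {o: True, q: True, k: True}


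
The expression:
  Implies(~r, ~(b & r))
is always true.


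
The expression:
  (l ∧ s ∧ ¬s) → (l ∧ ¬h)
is always true.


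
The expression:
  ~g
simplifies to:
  ~g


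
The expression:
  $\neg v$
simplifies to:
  $\neg v$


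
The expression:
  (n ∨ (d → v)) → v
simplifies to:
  v ∨ (d ∧ ¬n)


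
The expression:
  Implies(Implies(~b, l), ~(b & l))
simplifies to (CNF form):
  ~b | ~l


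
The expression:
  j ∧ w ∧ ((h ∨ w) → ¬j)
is never true.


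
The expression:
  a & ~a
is never true.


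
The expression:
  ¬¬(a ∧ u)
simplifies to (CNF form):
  a ∧ u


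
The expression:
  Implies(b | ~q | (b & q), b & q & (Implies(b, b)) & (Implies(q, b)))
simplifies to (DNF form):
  q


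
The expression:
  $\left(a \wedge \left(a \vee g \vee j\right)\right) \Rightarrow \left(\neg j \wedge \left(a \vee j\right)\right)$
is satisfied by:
  {a: False, j: False}
  {j: True, a: False}
  {a: True, j: False}


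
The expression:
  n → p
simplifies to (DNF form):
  p ∨ ¬n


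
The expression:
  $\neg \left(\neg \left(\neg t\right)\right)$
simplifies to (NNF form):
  $\neg t$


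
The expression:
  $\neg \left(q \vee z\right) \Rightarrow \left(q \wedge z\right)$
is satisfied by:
  {q: True, z: True}
  {q: True, z: False}
  {z: True, q: False}


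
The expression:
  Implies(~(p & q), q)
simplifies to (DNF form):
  q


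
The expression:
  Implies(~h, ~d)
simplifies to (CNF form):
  h | ~d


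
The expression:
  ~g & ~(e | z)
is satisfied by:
  {g: False, e: False, z: False}


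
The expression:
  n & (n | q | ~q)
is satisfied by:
  {n: True}


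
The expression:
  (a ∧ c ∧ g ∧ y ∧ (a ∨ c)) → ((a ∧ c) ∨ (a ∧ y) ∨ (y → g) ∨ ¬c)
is always true.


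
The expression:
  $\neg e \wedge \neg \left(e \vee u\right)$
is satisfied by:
  {u: False, e: False}


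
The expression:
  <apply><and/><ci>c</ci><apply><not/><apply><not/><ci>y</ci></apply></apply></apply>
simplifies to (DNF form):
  <apply><and/><ci>c</ci><ci>y</ci></apply>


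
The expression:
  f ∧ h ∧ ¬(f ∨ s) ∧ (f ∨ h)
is never true.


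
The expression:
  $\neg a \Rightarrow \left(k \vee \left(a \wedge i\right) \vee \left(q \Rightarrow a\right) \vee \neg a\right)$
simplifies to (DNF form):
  $\text{True}$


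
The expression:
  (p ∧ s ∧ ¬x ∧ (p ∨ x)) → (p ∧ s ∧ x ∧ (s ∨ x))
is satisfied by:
  {x: True, s: False, p: False}
  {s: False, p: False, x: False}
  {x: True, p: True, s: False}
  {p: True, s: False, x: False}
  {x: True, s: True, p: False}
  {s: True, x: False, p: False}
  {x: True, p: True, s: True}


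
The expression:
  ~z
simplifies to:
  ~z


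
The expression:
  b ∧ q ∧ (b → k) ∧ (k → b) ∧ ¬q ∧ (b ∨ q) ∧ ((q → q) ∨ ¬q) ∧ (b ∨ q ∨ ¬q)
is never true.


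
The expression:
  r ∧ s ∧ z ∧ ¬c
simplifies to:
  r ∧ s ∧ z ∧ ¬c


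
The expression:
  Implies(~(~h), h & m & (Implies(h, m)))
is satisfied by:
  {m: True, h: False}
  {h: False, m: False}
  {h: True, m: True}


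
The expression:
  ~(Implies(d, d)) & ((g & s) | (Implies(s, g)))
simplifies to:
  False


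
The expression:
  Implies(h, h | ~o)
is always true.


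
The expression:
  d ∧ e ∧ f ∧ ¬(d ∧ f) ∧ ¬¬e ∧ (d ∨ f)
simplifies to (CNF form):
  False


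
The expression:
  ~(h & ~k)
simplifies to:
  k | ~h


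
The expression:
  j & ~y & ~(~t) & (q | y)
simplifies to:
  j & q & t & ~y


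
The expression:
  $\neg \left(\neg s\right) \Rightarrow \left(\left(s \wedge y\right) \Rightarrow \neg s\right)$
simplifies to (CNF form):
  $\neg s \vee \neg y$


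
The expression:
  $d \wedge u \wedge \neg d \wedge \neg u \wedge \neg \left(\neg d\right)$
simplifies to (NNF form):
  $\text{False}$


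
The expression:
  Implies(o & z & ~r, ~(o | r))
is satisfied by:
  {r: True, o: False, z: False}
  {o: False, z: False, r: False}
  {r: True, z: True, o: False}
  {z: True, o: False, r: False}
  {r: True, o: True, z: False}
  {o: True, r: False, z: False}
  {r: True, z: True, o: True}


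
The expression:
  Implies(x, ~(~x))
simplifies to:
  True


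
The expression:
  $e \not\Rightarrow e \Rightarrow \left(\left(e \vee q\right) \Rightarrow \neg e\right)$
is always true.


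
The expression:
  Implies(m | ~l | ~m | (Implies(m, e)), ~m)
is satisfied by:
  {m: False}


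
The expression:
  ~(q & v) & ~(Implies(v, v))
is never true.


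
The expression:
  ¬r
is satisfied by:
  {r: False}


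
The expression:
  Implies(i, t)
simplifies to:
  t | ~i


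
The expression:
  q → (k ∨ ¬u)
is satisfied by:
  {k: True, u: False, q: False}
  {u: False, q: False, k: False}
  {k: True, q: True, u: False}
  {q: True, u: False, k: False}
  {k: True, u: True, q: False}
  {u: True, k: False, q: False}
  {k: True, q: True, u: True}


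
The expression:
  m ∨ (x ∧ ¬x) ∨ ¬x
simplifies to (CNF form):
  m ∨ ¬x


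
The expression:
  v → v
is always true.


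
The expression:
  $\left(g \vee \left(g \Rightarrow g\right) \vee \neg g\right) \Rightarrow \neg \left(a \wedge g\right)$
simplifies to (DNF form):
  $\neg a \vee \neg g$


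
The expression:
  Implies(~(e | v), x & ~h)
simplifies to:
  e | v | (x & ~h)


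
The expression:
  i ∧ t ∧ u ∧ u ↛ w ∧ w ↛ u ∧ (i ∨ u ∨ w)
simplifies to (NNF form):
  False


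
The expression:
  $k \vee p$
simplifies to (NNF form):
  $k \vee p$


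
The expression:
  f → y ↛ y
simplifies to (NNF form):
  ¬f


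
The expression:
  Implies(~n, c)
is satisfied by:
  {n: True, c: True}
  {n: True, c: False}
  {c: True, n: False}


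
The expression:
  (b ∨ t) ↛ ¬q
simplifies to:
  q ∧ (b ∨ t)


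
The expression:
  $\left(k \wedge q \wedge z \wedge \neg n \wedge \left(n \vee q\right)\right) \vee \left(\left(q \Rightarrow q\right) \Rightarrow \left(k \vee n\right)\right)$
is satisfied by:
  {n: True, k: True}
  {n: True, k: False}
  {k: True, n: False}


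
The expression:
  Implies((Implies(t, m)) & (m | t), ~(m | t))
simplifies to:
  ~m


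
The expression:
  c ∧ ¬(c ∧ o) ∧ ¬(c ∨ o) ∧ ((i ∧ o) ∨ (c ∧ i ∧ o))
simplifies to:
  False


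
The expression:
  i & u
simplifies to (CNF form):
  i & u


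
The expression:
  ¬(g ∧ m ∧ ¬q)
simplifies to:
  q ∨ ¬g ∨ ¬m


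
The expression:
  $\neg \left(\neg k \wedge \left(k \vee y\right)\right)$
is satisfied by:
  {k: True, y: False}
  {y: False, k: False}
  {y: True, k: True}


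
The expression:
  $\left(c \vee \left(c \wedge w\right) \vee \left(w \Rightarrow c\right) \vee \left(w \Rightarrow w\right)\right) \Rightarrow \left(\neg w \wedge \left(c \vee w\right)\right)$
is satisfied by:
  {c: True, w: False}


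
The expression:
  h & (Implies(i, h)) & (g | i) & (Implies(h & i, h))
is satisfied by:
  {h: True, i: True, g: True}
  {h: True, i: True, g: False}
  {h: True, g: True, i: False}


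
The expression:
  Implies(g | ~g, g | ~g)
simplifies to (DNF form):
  True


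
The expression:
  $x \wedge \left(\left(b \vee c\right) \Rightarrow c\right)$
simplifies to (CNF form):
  $x \wedge \left(c \vee \neg b\right)$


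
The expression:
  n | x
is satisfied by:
  {n: True, x: True}
  {n: True, x: False}
  {x: True, n: False}


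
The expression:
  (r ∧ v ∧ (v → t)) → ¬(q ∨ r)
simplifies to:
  ¬r ∨ ¬t ∨ ¬v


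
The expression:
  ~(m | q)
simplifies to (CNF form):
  ~m & ~q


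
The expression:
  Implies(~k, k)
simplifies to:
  k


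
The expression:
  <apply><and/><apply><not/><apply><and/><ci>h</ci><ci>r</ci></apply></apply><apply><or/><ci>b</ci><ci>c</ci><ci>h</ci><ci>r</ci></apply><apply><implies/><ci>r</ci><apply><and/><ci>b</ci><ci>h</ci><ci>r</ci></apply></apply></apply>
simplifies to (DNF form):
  <apply><or/><apply><and/><ci>b</ci><apply><not/><ci>r</ci></apply></apply><apply><and/><ci>c</ci><apply><not/><ci>r</ci></apply></apply><apply><and/><ci>h</ci><apply><not/><ci>r</ci></apply></apply></apply>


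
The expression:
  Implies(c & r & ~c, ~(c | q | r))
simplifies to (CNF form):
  True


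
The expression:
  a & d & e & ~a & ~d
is never true.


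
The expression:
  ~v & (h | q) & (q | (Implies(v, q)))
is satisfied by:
  {q: True, h: True, v: False}
  {q: True, h: False, v: False}
  {h: True, q: False, v: False}


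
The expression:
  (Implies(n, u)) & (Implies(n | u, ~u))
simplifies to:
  ~n & ~u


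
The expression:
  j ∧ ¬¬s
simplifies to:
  j ∧ s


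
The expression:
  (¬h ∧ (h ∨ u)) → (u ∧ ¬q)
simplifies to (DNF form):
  h ∨ ¬q ∨ ¬u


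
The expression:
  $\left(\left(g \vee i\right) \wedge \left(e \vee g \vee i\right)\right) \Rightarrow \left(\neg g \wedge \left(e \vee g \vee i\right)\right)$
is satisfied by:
  {g: False}


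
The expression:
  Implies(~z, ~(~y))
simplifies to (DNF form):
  y | z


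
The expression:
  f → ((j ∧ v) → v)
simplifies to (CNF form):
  True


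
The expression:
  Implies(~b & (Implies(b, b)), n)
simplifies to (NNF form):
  b | n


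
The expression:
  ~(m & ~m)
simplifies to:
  True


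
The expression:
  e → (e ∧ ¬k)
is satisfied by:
  {k: False, e: False}
  {e: True, k: False}
  {k: True, e: False}


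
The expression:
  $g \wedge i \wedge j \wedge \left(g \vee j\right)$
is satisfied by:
  {i: True, j: True, g: True}


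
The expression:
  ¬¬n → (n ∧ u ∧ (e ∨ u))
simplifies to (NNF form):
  u ∨ ¬n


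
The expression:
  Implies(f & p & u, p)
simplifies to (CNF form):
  True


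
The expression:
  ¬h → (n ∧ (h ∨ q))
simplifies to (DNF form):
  h ∨ (n ∧ q)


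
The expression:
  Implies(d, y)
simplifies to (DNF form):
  y | ~d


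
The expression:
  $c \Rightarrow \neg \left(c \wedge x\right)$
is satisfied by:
  {c: False, x: False}
  {x: True, c: False}
  {c: True, x: False}


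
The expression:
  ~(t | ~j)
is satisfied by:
  {j: True, t: False}


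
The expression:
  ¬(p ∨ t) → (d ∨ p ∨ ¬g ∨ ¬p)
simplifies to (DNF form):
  True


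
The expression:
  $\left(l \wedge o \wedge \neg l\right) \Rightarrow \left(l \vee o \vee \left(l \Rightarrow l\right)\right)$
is always true.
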